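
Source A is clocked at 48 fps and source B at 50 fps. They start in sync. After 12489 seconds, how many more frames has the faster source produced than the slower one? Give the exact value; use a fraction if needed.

24978 frames

A emits 48 × 12489 = 599472 frames; B emits 50 × 12489 = 624450.
Difference = 24978 frames; B is ahead of A.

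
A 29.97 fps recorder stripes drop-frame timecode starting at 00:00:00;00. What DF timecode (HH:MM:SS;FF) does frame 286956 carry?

Ten DF minutes hold 17982 frames, so frame 286956 lies in block 15 (frames 269730–287711) with 17226 frames into that block.
The block's first minute is 1800 frames and the rest 1798 each; 17226 frames reaches minute 9, so 15 × 18 + 9 × 2 = 288 labels have been skipped so far.
Adding those back, label number 286956 + 288 = 287244 at 30 labels/s is 9574 s + 24 f = 2 h 39 min 34 s frame 24, i.e. 02:39:34;24.

02:39:34;24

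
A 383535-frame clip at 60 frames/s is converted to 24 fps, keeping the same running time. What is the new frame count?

153414 frames

Target frames = source frames × (target rate / source rate) = 383535 × (24)/(60) = 383535 × 2/5 = 153414.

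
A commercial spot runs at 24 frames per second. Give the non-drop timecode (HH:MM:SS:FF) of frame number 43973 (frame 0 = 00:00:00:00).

43973 ÷ 24 = 1832 full seconds, remainder 5 frames.
1832 s = 0 h 30 min 32 s.
Timecode: 00:30:32:05.

00:30:32:05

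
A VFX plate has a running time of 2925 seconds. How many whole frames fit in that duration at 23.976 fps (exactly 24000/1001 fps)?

Frames = 2925 × 24000/1001 = 5400000/77 ≈ 70129.8701.
Complete frames: 70129.

70129 frames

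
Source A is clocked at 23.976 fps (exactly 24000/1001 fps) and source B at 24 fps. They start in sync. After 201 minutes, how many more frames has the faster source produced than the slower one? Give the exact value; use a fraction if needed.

289440/1001 frames

201 min = 12060 s.
A emits 24000/1001 × 12060 = 289440000/1001 frames; B emits 24 × 12060 = 289440.
Difference = 289440/1001 frames (≈ 289.1508); B is ahead of A.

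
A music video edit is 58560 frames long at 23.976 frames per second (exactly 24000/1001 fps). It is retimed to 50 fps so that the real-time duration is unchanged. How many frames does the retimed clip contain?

Target frames = source frames × (target rate / source rate) = 58560 × (50)/(24000/1001) = 58560 × 1001/480 = 122122.

122122 frames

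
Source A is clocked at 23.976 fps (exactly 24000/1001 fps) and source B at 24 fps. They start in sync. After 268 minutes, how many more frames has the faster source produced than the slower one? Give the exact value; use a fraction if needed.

268 min = 16080 s.
A emits 24000/1001 × 16080 = 385920000/1001 frames; B emits 24 × 16080 = 385920.
Difference = 385920/1001 frames (≈ 385.5345); B is ahead of A.

385920/1001 frames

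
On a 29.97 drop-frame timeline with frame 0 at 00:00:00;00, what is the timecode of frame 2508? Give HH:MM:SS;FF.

00:01:23;20

Ten DF minutes hold 17982 frames, so frame 2508 lies in block 0 (frames 0–17981) with 2508 frames into that block.
The block's first minute is 1800 frames and the rest 1798 each; 2508 frames reaches minute 1, so 0 × 18 + 1 × 2 = 2 labels have been skipped so far.
Adding those back, label number 2508 + 2 = 2510 at 30 labels/s is 83 s + 20 f = 0 h 1 min 23 s frame 20, i.e. 00:01:23;20.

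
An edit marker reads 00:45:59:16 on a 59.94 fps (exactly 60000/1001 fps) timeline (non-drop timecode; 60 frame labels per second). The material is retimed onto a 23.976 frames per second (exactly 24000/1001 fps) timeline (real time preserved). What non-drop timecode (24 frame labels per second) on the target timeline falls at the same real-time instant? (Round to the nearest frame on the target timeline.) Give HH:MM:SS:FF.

Source frame index: (0×3600 + 45×60 + 59) × 60 + 16 = 165556.
Real time: 165556 / (60000/1001) = 41430389/15000 s.
Target frame: (41430389/15000) × (24000/1001) = 331112/5 ≈ 66222.400 → 66222.
At 24 labels/s: frame 66222 → 00:45:59:06.

00:45:59:06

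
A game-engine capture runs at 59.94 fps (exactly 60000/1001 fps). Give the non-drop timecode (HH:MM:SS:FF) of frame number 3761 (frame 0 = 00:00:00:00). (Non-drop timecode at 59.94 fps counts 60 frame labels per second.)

3761 ÷ 60 = 62 full seconds, remainder 41 frames.
62 s = 0 h 1 min 2 s.
Timecode: 00:01:02:41.

00:01:02:41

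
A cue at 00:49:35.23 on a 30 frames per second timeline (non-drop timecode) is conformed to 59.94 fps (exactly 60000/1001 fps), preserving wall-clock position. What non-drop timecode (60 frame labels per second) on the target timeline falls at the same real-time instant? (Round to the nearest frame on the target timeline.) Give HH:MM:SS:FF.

Source frame index: (0×3600 + 49×60 + 35) × 30 + 23 = 89273.
Real time: 89273 / (30) = 89273/30 s.
Target frame: (89273/30) × (60000/1001) = 178546000/1001 ≈ 178367.632 → 178368.
At 60 labels/s: frame 178368 → 00:49:32:48.

00:49:32:48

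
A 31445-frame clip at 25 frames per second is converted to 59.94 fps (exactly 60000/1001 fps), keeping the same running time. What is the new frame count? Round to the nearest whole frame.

75393 frames

Frames at target rate = 31445 × (60000/1001) / (25) = 75468000/1001 ≈ 75392.607.
Nearest whole frame: 75393.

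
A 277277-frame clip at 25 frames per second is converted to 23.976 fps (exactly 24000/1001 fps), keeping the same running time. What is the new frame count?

Target frames = source frames × (target rate / source rate) = 277277 × (24000/1001)/(25) = 277277 × 960/1001 = 265920.

265920 frames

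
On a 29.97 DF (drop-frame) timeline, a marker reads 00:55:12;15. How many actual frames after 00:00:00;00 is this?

99275

Complete 10-minute blocks: 5, each 17982 frames → 89910.
Remaining 5 whole minutes in the current block: 1800 + 4 × 1798 = 8992 frames.
Within the current minute: 12 × 30 + 15 − 2 = 373 (labels ;00/;01 skipped at this minute). Total = 89910 + 8992 + 373 = 99275.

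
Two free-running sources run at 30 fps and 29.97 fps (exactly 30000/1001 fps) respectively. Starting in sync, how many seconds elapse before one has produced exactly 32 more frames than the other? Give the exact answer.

The gap grows by |30000/1001 − 30| = 30/1001 frames per second.
Time for a 32-frame gap: 32 ÷ (30/1001) = 16016/15 s.

16016/15 seconds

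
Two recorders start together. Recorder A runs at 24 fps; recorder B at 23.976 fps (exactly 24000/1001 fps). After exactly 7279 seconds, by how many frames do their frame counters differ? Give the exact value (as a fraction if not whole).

A emits 24 × 7279 = 174696 frames; B emits 24000/1001 × 7279 = 174696000/1001.
Difference = 174696/1001 frames (≈ 174.5215); B is behind A.

174696/1001 frames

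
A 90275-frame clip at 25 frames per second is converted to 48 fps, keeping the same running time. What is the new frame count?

173328 frames

Target frames = source frames × (target rate / source rate) = 90275 × (48)/(25) = 90275 × 48/25 = 173328.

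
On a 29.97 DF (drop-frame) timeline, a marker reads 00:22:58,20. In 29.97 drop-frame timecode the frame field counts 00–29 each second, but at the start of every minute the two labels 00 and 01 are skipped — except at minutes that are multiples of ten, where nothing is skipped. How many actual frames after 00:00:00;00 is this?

Complete 10-minute blocks: 2, each 17982 frames → 35964.
Remaining 2 whole minutes in the current block: 1800 + 1 × 1798 = 3598 frames.
Within the current minute: 58 × 30 + 20 − 2 = 1758 (labels ;00/;01 skipped at this minute). Total = 35964 + 3598 + 1758 = 41320.

41320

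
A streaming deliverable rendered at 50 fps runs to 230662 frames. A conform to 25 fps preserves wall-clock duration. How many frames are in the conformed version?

Target frames = source frames × (target rate / source rate) = 230662 × (25)/(50) = 230662 × 1/2 = 115331.

115331 frames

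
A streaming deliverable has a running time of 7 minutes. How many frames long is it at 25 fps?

7 min = 420 s.
Frames = 420 × 25 = 10500.

10500 frames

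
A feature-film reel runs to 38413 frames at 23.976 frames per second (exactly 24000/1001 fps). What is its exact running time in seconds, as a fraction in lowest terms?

38451413/24000 seconds

Running time = 38413 ÷ (24000/1001) = 38413 × 1001/24000 = 38451413/24000 s.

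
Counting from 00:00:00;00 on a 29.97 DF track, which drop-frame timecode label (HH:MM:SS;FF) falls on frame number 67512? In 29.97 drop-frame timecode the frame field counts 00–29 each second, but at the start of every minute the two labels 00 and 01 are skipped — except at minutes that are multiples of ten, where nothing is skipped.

Each 10-minute DF block holds 10 × 60 × 30 − 9 × 2 = 17982 frames. 67512 ÷ 17982 → 3 full blocks, remainder 13566.
Within the partial block the first minute is 1800 frames and each further minute 1798, so 7 further minute boundaries passed. Total skipped labels = 18 × 3 + 2 × 7 = 68.
Non-drop label index = 67512 + 68 = 67580; at 30 labels/s that is 00:37:32:20, i.e. DF 00:37:32;20.

00:37:32;20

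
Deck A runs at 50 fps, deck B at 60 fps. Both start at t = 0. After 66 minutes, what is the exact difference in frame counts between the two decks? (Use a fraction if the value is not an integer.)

66 min = 3960 s.
A emits 50 × 3960 = 198000 frames; B emits 60 × 3960 = 237600.
Difference = 39600 frames; B is ahead of A.

39600 frames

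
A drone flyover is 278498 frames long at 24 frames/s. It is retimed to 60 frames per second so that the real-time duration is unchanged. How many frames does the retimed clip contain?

696245 frames

Target frames = source frames × (target rate / source rate) = 278498 × (60)/(24) = 278498 × 5/2 = 696245.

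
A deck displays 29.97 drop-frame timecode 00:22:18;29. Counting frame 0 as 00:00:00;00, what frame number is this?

40129

As if non-drop at 30 labels/s: (0 × 3600 + 22 × 60 + 18) × 30 + 29 = 40169.
Minute boundaries passed: 22; those not divisible by 10: 22 − 2 = 20; dropped labels = 2 × 20 = 40.
Actual frame index = 40169 − 40 = 40129.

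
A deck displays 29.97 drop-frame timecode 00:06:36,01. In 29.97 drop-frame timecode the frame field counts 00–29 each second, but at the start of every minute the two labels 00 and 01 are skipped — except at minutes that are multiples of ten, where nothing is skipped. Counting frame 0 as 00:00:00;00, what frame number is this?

As if non-drop at 30 labels/s: (0 × 3600 + 6 × 60 + 36) × 30 + 1 = 11881.
Minute boundaries passed: 6; those not divisible by 10: 6 − 0 = 6; dropped labels = 2 × 6 = 12.
Actual frame index = 11881 − 12 = 11869.

11869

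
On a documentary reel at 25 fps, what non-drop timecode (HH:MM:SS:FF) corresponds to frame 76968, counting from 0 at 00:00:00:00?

76968 ÷ 25 = 3078 full seconds, remainder 18 frames.
3078 s = 0 h 51 min 18 s.
Timecode: 00:51:18:18.

00:51:18:18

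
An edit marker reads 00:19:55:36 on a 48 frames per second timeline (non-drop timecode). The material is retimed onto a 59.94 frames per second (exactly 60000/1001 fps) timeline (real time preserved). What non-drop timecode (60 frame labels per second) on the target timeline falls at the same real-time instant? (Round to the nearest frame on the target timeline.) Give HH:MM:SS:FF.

Source frame index: (0×3600 + 19×60 + 55) × 48 + 36 = 57396.
Real time: 57396 / (48) = 4783/4 s.
Target frame: (4783/4) × (60000/1001) = 71745000/1001 ≈ 71673.327 → 71673.
At 60 labels/s: frame 71673 → 00:19:54:33.

00:19:54:33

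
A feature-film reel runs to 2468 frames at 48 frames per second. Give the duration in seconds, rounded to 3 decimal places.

Running time = 2468 × 1/48 = 617/12 s ≈ 51.417 s.

51.417 seconds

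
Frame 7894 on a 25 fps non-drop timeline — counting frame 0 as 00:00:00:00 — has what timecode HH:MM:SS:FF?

7894 ÷ 25 = 315 full seconds, remainder 19 frames.
315 s = 0 h 5 min 15 s.
Timecode: 00:05:15:19.

00:05:15:19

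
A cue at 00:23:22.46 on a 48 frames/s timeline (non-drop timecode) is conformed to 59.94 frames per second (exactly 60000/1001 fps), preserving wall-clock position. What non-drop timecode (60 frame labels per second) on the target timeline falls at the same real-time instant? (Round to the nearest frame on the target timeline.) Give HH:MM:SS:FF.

Source frame index: (0×3600 + 23×60 + 22) × 48 + 46 = 67342.
Real time: 67342 / (48) = 33671/24 s.
Target frame: (33671/24) × (60000/1001) = 7652500/91 ≈ 84093.407 → 84093.
At 60 labels/s: frame 84093 → 00:23:21:33.

00:23:21:33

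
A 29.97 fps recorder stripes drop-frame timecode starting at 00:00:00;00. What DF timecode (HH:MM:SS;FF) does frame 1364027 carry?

Ten DF minutes hold 17982 frames, so frame 1364027 lies in block 75 (frames 1348650–1366631) with 15377 frames into that block.
The block's first minute is 1800 frames and the rest 1798 each; 15377 frames reaches minute 8, so 75 × 18 + 8 × 2 = 1366 labels have been skipped so far.
Adding those back, label number 1364027 + 1366 = 1365393 at 30 labels/s is 45513 s + 3 f = 12 h 38 min 33 s frame 3, i.e. 12:38:33;03.

12:38:33;03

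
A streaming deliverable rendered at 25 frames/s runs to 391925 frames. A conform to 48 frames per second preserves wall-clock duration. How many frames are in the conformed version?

Target frames = source frames × (target rate / source rate) = 391925 × (48)/(25) = 391925 × 48/25 = 752496.

752496 frames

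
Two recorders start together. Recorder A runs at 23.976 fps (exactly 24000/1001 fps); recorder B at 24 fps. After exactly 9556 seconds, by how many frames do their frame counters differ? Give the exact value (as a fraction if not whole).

229344/1001 frames

A emits 24000/1001 × 9556 = 229344000/1001 frames; B emits 24 × 9556 = 229344.
Difference = 229344/1001 frames (≈ 229.1149); B is ahead of A.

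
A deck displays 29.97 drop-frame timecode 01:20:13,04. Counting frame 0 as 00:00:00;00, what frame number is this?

144250

As if non-drop at 30 labels/s: (1 × 3600 + 20 × 60 + 13) × 30 + 4 = 144394.
Minute boundaries passed: 80; those not divisible by 10: 80 − 8 = 72; dropped labels = 2 × 72 = 144.
Actual frame index = 144394 − 144 = 144250.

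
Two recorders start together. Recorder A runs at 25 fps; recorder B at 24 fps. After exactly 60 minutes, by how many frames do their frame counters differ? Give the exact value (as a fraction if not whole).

3600 frames

60 min = 3600 s.
A emits 25 × 3600 = 90000 frames; B emits 24 × 3600 = 86400.
Difference = 3600 frames; B is behind A.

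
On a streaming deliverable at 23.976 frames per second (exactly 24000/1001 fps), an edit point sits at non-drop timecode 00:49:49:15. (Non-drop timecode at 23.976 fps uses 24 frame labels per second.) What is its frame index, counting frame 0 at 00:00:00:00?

frame 71751

Total seconds to the label: (0 × 3600 + 49 × 60 + 49) = 2989.
Frame index = 2989 × 24 + 15 = 71751.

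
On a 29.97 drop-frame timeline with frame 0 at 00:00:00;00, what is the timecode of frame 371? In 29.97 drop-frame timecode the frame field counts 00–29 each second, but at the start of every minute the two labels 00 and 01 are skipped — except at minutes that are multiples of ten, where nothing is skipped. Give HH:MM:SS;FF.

00:00:12;11

Each 10-minute DF block holds 10 × 60 × 30 − 9 × 2 = 17982 frames. 371 ÷ 17982 → 0 full blocks, remainder 371.
Within the partial block the first minute is 1800 frames and each further minute 1798, so 0 further minute boundaries passed. Total skipped labels = 18 × 0 + 2 × 0 = 0.
Non-drop label index = 371 + 0 = 371; at 30 labels/s that is 00:00:12:11, i.e. DF 00:00:12;11.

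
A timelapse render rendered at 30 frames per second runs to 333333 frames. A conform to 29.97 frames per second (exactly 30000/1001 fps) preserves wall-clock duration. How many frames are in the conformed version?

Target frames = source frames × (target rate / source rate) = 333333 × (30000/1001)/(30) = 333333 × 1000/1001 = 333000.

333000 frames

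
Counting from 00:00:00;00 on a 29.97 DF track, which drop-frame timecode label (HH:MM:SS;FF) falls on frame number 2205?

Ten DF minutes hold 17982 frames, so frame 2205 lies in block 0 (frames 0–17981) with 2205 frames into that block.
The block's first minute is 1800 frames and the rest 1798 each; 2205 frames reaches minute 1, so 0 × 18 + 1 × 2 = 2 labels have been skipped so far.
Adding those back, label number 2205 + 2 = 2207 at 30 labels/s is 73 s + 17 f = 0 h 1 min 13 s frame 17, i.e. 00:01:13;17.

00:01:13;17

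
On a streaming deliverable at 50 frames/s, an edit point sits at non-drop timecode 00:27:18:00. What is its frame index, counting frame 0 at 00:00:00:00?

Total seconds to the label: (0 × 3600 + 27 × 60 + 18) = 1638.
Frame index = 1638 × 50 + 0 = 81900.

frame 81900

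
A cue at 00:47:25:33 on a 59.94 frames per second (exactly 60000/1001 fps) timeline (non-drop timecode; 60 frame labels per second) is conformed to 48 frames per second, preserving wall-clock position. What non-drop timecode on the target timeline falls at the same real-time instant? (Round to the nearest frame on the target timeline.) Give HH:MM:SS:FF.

Source frame index: (0×3600 + 47×60 + 25) × 60 + 33 = 170733.
Real time: 170733 / (60000/1001) = 56967911/20000 s.
Target frame: (56967911/20000) × (48) = 170903733/1250 ≈ 136722.986 → 136723.
At 48 labels/s: frame 136723 → 00:47:28:19.

00:47:28:19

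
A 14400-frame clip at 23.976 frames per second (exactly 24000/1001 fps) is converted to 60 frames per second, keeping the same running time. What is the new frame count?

36036 frames

Target frames = source frames × (target rate / source rate) = 14400 × (60)/(24000/1001) = 14400 × 1001/400 = 36036.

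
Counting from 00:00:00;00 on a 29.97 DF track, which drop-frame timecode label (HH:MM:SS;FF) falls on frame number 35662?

00:19:49;28

Each 10-minute DF block holds 10 × 60 × 30 − 9 × 2 = 17982 frames. 35662 ÷ 17982 → 1 full block, remainder 17680.
Within the partial block the first minute is 1800 frames and each further minute 1798, so 9 further minute boundaries passed. Total skipped labels = 18 × 1 + 2 × 9 = 36.
Non-drop label index = 35662 + 36 = 35698; at 30 labels/s that is 00:19:49:28, i.e. DF 00:19:49;28.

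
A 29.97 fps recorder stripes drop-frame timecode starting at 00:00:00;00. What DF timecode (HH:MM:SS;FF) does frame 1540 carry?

Ten DF minutes hold 17982 frames, so frame 1540 lies in block 0 (frames 0–17981) with 1540 frames into that block.
The block's first minute is 1800 frames and the rest 1798 each; 1540 frames reaches minute 0, so 0 × 18 + 0 × 2 = 0 labels have been skipped so far.
Adding those back, label number 1540 + 0 = 1540 at 30 labels/s is 51 s + 10 f = 0 h 0 min 51 s frame 10, i.e. 00:00:51;10.

00:00:51;10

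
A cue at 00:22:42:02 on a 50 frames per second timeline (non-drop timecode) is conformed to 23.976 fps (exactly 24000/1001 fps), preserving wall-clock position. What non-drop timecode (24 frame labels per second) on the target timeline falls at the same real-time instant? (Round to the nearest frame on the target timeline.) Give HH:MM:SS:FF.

Source frame index: (0×3600 + 22×60 + 42) × 50 + 2 = 68102.
Real time: 68102 / (50) = 34051/25 s.
Target frame: (34051/25) × (24000/1001) = 32688960/1001 ≈ 32656.304 → 32656.
At 24 labels/s: frame 32656 → 00:22:40:16.

00:22:40:16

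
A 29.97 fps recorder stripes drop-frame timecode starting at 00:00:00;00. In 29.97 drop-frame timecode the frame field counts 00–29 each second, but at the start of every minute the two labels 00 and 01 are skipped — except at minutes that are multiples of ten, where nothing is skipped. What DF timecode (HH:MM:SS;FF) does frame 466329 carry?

04:19:19;27

Each 10-minute DF block holds 10 × 60 × 30 − 9 × 2 = 17982 frames. 466329 ÷ 17982 → 25 full blocks, remainder 16779.
Within the partial block the first minute is 1800 frames and each further minute 1798, so 9 further minute boundaries passed. Total skipped labels = 18 × 25 + 2 × 9 = 468.
Non-drop label index = 466329 + 468 = 466797; at 30 labels/s that is 04:19:19:27, i.e. DF 04:19:19;27.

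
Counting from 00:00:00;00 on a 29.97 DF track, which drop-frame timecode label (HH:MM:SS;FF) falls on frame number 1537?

Each 10-minute DF block holds 10 × 60 × 30 − 9 × 2 = 17982 frames. 1537 ÷ 17982 → 0 full blocks, remainder 1537.
Within the partial block the first minute is 1800 frames and each further minute 1798, so 0 further minute boundaries passed. Total skipped labels = 18 × 0 + 2 × 0 = 0.
Non-drop label index = 1537 + 0 = 1537; at 30 labels/s that is 00:00:51:07, i.e. DF 00:00:51;07.

00:00:51;07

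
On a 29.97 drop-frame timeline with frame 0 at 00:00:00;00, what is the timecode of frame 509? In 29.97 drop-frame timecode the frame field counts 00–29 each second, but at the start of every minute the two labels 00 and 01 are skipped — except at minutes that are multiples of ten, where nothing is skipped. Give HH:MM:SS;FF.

00:00:16;29

Ten DF minutes hold 17982 frames, so frame 509 lies in block 0 (frames 0–17981) with 509 frames into that block.
The block's first minute is 1800 frames and the rest 1798 each; 509 frames reaches minute 0, so 0 × 18 + 0 × 2 = 0 labels have been skipped so far.
Adding those back, label number 509 + 0 = 509 at 30 labels/s is 16 s + 29 f = 0 h 0 min 16 s frame 29, i.e. 00:00:16;29.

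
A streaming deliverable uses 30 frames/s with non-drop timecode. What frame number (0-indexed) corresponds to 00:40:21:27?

72657

Total seconds to the label: (0 × 3600 + 40 × 60 + 21) = 2421.
Frame index = 2421 × 30 + 27 = 72657.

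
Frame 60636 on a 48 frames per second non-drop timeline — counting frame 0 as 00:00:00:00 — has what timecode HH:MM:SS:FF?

00:21:03:12

60636 ÷ 48 = 1263 full seconds, remainder 12 frames.
1263 s = 0 h 21 min 3 s.
Timecode: 00:21:03:12.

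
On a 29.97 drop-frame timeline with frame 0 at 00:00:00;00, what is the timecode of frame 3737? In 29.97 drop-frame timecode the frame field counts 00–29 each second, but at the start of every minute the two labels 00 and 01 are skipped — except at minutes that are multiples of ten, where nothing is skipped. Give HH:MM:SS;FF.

00:02:04;21

Each 10-minute DF block holds 10 × 60 × 30 − 9 × 2 = 17982 frames. 3737 ÷ 17982 → 0 full blocks, remainder 3737.
Within the partial block the first minute is 1800 frames and each further minute 1798, so 2 further minute boundaries passed. Total skipped labels = 18 × 0 + 2 × 2 = 4.
Non-drop label index = 3737 + 4 = 3741; at 30 labels/s that is 00:02:04:21, i.e. DF 00:02:04;21.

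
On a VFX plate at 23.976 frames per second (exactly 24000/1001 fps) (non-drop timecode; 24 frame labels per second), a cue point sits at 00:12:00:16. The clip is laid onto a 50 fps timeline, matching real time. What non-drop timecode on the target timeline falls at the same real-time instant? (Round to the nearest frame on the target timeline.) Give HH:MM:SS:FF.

Source frame index: (0×3600 + 12×60 + 0) × 24 + 16 = 17296.
Real time: 17296 / (24000/1001) = 1082081/1500 s.
Target frame: (1082081/1500) × (50) = 1082081/30 ≈ 36069.367 → 36069.
At 50 labels/s: frame 36069 → 00:12:01:19.

00:12:01:19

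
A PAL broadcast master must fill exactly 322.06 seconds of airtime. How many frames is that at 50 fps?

16103 frames

Frames = 322.06 × 50 = 16103.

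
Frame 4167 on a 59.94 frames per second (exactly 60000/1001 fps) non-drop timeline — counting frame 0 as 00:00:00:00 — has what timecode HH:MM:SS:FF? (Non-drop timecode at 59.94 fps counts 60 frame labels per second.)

4167 ÷ 60 = 69 full seconds, remainder 27 frames.
69 s = 0 h 1 min 9 s.
Timecode: 00:01:09:27.

00:01:09:27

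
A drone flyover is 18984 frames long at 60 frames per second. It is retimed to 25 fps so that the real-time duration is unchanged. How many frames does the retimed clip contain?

7910 frames

Target frames = source frames × (target rate / source rate) = 18984 × (25)/(60) = 18984 × 5/12 = 7910.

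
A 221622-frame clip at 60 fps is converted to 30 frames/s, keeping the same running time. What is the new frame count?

Target frames = source frames × (target rate / source rate) = 221622 × (30)/(60) = 221622 × 1/2 = 110811.

110811 frames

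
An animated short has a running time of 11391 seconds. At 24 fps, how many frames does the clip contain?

Frames = 11391 × 24 = 273384.

273384 frames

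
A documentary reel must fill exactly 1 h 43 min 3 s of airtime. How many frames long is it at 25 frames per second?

1 h 43 min 3 s = 6183 s.
Frames = 6183 × 25 = 154575.

154575 frames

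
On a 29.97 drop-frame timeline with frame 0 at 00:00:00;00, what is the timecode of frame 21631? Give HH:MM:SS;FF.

00:12:01;23

Ten DF minutes hold 17982 frames, so frame 21631 lies in block 1 (frames 17982–35963) with 3649 frames into that block.
The block's first minute is 1800 frames and the rest 1798 each; 3649 frames reaches minute 2, so 1 × 18 + 2 × 2 = 22 labels have been skipped so far.
Adding those back, label number 21631 + 22 = 21653 at 30 labels/s is 721 s + 23 f = 0 h 12 min 1 s frame 23, i.e. 00:12:01;23.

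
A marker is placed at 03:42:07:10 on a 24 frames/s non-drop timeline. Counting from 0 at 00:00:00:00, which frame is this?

Total seconds to the label: (3 × 3600 + 42 × 60 + 7) = 13327.
Frame index = 13327 × 24 + 10 = 319858.

319858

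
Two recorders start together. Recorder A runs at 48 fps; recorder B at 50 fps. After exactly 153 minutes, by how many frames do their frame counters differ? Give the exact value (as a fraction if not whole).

153 min = 9180 s.
A emits 48 × 9180 = 440640 frames; B emits 50 × 9180 = 459000.
Difference = 18360 frames; B is ahead of A.

18360 frames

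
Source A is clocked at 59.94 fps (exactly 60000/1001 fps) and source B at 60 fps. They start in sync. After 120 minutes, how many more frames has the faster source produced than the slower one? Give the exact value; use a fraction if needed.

432000/1001 frames

120 min = 7200 s.
A emits 60000/1001 × 7200 = 432000000/1001 frames; B emits 60 × 7200 = 432000.
Difference = 432000/1001 frames (≈ 431.5684); B is ahead of A.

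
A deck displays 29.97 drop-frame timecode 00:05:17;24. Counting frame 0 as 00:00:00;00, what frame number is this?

9524

As if non-drop at 30 labels/s: (0 × 3600 + 5 × 60 + 17) × 30 + 24 = 9534.
Minute boundaries passed: 5; those not divisible by 10: 5 − 0 = 5; dropped labels = 2 × 5 = 10.
Actual frame index = 9534 − 10 = 9524.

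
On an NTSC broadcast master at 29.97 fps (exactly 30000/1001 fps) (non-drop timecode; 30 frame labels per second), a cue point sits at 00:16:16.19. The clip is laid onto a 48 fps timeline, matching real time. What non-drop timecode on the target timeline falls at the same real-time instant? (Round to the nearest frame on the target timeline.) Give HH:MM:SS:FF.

00:16:17:29

Source frame index: (0×3600 + 16×60 + 16) × 30 + 19 = 29299.
Real time: 29299 / (30000/1001) = 29328299/30000 s.
Target frame: (29328299/30000) × (48) = 29328299/625 ≈ 46925.278 → 46925.
At 48 labels/s: frame 46925 → 00:16:17:29.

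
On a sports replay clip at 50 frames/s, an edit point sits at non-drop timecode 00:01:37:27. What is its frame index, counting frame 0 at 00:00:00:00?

4877

Total seconds to the label: (0 × 3600 + 1 × 60 + 37) = 97.
Frame index = 97 × 50 + 27 = 4877.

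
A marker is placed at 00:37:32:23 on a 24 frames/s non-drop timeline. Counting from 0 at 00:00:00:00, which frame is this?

Total seconds to the label: (0 × 3600 + 37 × 60 + 32) = 2252.
Frame index = 2252 × 24 + 23 = 54071.

frame 54071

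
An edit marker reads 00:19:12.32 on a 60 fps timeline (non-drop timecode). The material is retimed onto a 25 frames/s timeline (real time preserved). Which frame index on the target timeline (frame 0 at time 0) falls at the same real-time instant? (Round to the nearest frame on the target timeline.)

Source frame index: (0×3600 + 19×60 + 12) × 60 + 32 = 69152.
Real time: 69152 / (60) = 17288/15 s.
Target frame: (17288/15) × (25) = 86440/3 ≈ 28813.333 → 28813.

frame 28813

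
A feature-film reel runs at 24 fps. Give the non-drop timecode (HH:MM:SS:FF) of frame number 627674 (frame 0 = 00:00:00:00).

07:15:53:02

627674 ÷ 24 = 26153 full seconds, remainder 2 frames.
26153 s = 7 h 15 min 53 s.
Timecode: 07:15:53:02.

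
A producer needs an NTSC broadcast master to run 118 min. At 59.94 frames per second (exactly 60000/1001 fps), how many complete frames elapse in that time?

118 min = 7080 s.
Frames = 7080 × 60000/1001 = 424800000/1001 ≈ 424375.6244.
Complete frames: 424375.

424375 frames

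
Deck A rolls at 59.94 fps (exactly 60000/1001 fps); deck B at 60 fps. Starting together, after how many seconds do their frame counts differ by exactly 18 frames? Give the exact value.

300.3 seconds

The gap grows by |60 − 60000/1001| = 60/1001 frames per second.
Time for a 18-frame gap: 18 ÷ (60/1001) = 300.3 s.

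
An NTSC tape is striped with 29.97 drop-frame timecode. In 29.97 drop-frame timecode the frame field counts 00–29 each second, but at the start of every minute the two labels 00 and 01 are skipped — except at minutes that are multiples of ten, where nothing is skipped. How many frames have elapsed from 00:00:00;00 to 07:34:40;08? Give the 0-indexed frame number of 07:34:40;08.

As if non-drop at 30 labels/s: (7 × 3600 + 34 × 60 + 40) × 30 + 8 = 818408.
Minute boundaries passed: 454; those not divisible by 10: 454 − 45 = 409; dropped labels = 2 × 409 = 818.
Actual frame index = 818408 − 818 = 817590.

817590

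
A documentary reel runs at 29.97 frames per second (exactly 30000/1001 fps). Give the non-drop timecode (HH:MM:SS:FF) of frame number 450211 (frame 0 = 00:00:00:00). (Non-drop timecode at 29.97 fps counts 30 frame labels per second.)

450211 ÷ 30 = 15007 full seconds, remainder 1 frame.
15007 s = 4 h 10 min 7 s.
Timecode: 04:10:07:01.

04:10:07:01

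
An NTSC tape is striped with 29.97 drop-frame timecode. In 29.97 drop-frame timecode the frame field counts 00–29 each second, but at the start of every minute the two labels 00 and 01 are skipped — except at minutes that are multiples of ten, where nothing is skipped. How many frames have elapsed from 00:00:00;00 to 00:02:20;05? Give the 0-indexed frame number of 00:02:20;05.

Complete 10-minute blocks: 0, each 17982 frames → 0.
Remaining 2 whole minutes in the current block: 1800 + 1 × 1798 = 3598 frames.
Within the current minute: 20 × 30 + 5 − 2 = 603 (labels ;00/;01 skipped at this minute). Total = 0 + 3598 + 603 = 4201.

4201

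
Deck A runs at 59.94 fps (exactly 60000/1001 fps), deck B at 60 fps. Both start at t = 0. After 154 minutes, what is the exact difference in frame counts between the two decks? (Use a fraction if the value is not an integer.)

7200/13 frames

154 min = 9240 s.
A emits 60000/1001 × 9240 = 7200000/13 frames; B emits 60 × 9240 = 554400.
Difference = 7200/13 frames (≈ 553.8462); B is ahead of A.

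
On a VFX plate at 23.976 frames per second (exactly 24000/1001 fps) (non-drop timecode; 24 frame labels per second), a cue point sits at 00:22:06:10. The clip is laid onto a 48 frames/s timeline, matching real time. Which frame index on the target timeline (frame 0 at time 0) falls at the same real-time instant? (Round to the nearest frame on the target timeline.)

frame 63732

Source frame index: (0×3600 + 22×60 + 6) × 24 + 10 = 31834.
Real time: 31834 / (24000/1001) = 15932917/12000 s.
Target frame: (15932917/12000) × (48) = 15932917/250 ≈ 63731.668 → 63732.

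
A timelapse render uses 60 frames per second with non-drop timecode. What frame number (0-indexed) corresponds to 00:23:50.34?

frame 85834

Total seconds to the label: (0 × 3600 + 23 × 60 + 50) = 1430.
Frame index = 1430 × 60 + 34 = 85834.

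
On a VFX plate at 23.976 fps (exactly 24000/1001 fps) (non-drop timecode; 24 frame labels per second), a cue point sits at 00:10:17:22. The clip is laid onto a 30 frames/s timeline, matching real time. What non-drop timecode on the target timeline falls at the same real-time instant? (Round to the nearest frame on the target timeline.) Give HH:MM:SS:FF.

00:10:18:16

Source frame index: (0×3600 + 10×60 + 17) × 24 + 22 = 14830.
Real time: 14830 / (24000/1001) = 1484483/2400 s.
Target frame: (1484483/2400) × (30) = 1484483/80 ≈ 18556.037 → 18556.
At 30 labels/s: frame 18556 → 00:10:18:16.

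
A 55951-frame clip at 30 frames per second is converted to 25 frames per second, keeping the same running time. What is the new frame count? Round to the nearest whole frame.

Frames at target rate = 55951 × (25) / (30) = 279755/6 ≈ 46625.833.
Nearest whole frame: 46626.

46626 frames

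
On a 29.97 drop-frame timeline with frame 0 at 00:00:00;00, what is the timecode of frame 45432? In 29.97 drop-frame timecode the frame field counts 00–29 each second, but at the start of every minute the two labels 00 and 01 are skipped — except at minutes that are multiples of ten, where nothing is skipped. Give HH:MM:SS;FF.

Ten DF minutes hold 17982 frames, so frame 45432 lies in block 2 (frames 35964–53945) with 9468 frames into that block.
The block's first minute is 1800 frames and the rest 1798 each; 9468 frames reaches minute 5, so 2 × 18 + 5 × 2 = 46 labels have been skipped so far.
Adding those back, label number 45432 + 46 = 45478 at 30 labels/s is 1515 s + 28 f = 0 h 25 min 15 s frame 28, i.e. 00:25:15;28.

00:25:15;28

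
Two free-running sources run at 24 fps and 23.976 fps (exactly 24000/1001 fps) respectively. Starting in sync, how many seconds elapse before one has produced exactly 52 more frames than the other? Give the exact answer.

13013/6 seconds

The gap grows by |24000/1001 − 24| = 24/1001 frames per second.
Time for a 52-frame gap: 52 ÷ (24/1001) = 13013/6 s.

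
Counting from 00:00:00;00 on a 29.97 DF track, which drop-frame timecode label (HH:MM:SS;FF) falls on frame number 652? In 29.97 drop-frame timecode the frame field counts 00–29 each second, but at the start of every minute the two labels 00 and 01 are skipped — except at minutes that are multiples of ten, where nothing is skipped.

00:00:21;22

Ten DF minutes hold 17982 frames, so frame 652 lies in block 0 (frames 0–17981) with 652 frames into that block.
The block's first minute is 1800 frames and the rest 1798 each; 652 frames reaches minute 0, so 0 × 18 + 0 × 2 = 0 labels have been skipped so far.
Adding those back, label number 652 + 0 = 652 at 30 labels/s is 21 s + 22 f = 0 h 0 min 21 s frame 22, i.e. 00:00:21;22.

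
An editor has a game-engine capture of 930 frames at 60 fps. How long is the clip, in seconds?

15.5 seconds

Running time = 930 / (60) = 15.5 s.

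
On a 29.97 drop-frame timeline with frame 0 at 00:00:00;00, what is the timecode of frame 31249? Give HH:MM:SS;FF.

Ten DF minutes hold 17982 frames, so frame 31249 lies in block 1 (frames 17982–35963) with 13267 frames into that block.
The block's first minute is 1800 frames and the rest 1798 each; 13267 frames reaches minute 7, so 1 × 18 + 7 × 2 = 32 labels have been skipped so far.
Adding those back, label number 31249 + 32 = 31281 at 30 labels/s is 1042 s + 21 f = 0 h 17 min 22 s frame 21, i.e. 00:17:22;21.

00:17:22;21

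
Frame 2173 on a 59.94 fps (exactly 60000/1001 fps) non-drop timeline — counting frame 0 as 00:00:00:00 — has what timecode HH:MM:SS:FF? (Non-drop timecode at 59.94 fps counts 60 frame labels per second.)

00:00:36:13

2173 ÷ 60 = 36 full seconds, remainder 13 frames.
36 s = 0 h 0 min 36 s.
Timecode: 00:00:36:13.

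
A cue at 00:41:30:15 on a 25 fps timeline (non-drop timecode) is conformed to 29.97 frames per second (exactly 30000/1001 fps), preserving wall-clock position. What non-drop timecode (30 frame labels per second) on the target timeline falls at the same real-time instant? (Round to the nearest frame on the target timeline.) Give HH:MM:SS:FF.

Source frame index: (0×3600 + 41×60 + 30) × 25 + 15 = 62265.
Real time: 62265 / (25) = 12453/5 s.
Target frame: (12453/5) × (30000/1001) = 10674000/143 ≈ 74643.357 → 74643.
At 30 labels/s: frame 74643 → 00:41:28:03.

00:41:28:03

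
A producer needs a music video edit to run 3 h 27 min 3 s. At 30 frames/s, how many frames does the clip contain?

3 h 27 min 3 s = 12423 s.
Frames = 12423 × 30 = 372690.

372690 frames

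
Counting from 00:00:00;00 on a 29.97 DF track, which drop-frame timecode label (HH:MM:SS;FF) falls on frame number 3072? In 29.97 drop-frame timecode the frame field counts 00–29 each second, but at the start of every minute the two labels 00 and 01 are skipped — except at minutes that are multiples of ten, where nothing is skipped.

00:01:42;14

Each 10-minute DF block holds 10 × 60 × 30 − 9 × 2 = 17982 frames. 3072 ÷ 17982 → 0 full blocks, remainder 3072.
Within the partial block the first minute is 1800 frames and each further minute 1798, so 1 further minute boundary passed. Total skipped labels = 18 × 0 + 2 × 1 = 2.
Non-drop label index = 3072 + 2 = 3074; at 30 labels/s that is 00:01:42:14, i.e. DF 00:01:42;14.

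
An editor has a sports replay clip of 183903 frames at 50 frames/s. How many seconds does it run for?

3678.06 seconds

Running time = 183903 / (50) = 3678.06 s.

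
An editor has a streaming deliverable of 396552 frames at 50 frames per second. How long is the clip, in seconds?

Running time = 396552 / (50) = 7931.04 s.

7931.04 seconds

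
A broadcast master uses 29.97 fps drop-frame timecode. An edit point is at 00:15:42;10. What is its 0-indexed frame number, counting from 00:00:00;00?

28242

Complete 10-minute blocks: 1, each 17982 frames → 17982.
Remaining 5 whole minutes in the current block: 1800 + 4 × 1798 = 8992 frames.
Within the current minute: 42 × 30 + 10 − 2 = 1268 (labels ;00/;01 skipped at this minute). Total = 17982 + 8992 + 1268 = 28242.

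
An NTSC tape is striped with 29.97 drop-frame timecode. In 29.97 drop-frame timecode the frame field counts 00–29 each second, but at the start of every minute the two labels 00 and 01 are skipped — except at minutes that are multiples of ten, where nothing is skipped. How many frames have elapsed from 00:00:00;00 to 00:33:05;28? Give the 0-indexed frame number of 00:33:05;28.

As if non-drop at 30 labels/s: (0 × 3600 + 33 × 60 + 5) × 30 + 28 = 59578.
Minute boundaries passed: 33; those not divisible by 10: 33 − 3 = 30; dropped labels = 2 × 30 = 60.
Actual frame index = 59578 − 60 = 59518.

59518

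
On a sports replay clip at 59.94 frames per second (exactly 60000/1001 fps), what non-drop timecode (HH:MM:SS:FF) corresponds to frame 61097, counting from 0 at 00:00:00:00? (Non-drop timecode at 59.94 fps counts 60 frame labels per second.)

61097 ÷ 60 = 1018 full seconds, remainder 17 frames.
1018 s = 0 h 16 min 58 s.
Timecode: 00:16:58:17.

00:16:58:17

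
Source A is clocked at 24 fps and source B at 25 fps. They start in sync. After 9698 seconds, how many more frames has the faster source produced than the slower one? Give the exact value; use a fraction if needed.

9698 frames

A emits 24 × 9698 = 232752 frames; B emits 25 × 9698 = 242450.
Difference = 9698 frames; B is ahead of A.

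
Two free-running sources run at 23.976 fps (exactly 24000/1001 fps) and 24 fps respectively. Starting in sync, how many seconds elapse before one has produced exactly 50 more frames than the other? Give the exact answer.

25025/12 seconds

The gap grows by |24 − 24000/1001| = 24/1001 frames per second.
Time for a 50-frame gap: 50 ÷ (24/1001) = 25025/12 s.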